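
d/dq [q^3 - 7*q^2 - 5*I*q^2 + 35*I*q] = 3*q^2 - 14*q - 10*I*q + 35*I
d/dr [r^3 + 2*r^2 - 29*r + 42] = 3*r^2 + 4*r - 29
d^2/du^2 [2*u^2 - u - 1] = 4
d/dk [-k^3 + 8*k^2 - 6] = k*(16 - 3*k)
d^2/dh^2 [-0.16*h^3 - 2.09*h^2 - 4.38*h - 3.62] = -0.96*h - 4.18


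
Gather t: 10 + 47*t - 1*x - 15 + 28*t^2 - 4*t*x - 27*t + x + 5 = 28*t^2 + t*(20 - 4*x)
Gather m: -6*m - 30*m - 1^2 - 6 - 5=-36*m - 12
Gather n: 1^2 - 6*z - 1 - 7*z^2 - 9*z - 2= -7*z^2 - 15*z - 2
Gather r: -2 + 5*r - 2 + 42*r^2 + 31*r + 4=42*r^2 + 36*r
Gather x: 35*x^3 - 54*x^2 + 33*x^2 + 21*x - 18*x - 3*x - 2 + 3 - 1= 35*x^3 - 21*x^2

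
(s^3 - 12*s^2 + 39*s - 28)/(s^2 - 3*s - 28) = (s^2 - 5*s + 4)/(s + 4)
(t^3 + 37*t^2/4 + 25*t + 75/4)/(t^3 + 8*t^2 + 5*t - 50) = (4*t^2 + 17*t + 15)/(4*(t^2 + 3*t - 10))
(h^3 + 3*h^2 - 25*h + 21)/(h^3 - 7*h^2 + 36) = (h^2 + 6*h - 7)/(h^2 - 4*h - 12)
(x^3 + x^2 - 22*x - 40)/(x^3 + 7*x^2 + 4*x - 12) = (x^2 - x - 20)/(x^2 + 5*x - 6)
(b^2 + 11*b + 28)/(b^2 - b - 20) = (b + 7)/(b - 5)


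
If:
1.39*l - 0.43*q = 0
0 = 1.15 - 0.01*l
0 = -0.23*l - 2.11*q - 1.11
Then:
No Solution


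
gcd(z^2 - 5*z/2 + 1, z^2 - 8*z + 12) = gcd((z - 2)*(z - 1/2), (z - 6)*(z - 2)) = z - 2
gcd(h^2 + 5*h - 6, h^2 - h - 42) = h + 6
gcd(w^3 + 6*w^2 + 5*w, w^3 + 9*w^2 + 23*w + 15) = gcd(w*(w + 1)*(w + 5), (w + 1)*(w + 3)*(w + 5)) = w^2 + 6*w + 5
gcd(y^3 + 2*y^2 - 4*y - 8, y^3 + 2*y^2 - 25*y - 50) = y + 2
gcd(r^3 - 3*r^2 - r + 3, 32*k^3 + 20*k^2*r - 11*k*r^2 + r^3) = 1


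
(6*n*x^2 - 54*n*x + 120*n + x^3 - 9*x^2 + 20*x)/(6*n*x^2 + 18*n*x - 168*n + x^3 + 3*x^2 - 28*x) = (x - 5)/(x + 7)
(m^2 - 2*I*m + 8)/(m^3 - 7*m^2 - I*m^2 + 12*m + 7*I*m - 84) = (m + 2*I)/(m^2 + m*(-7 + 3*I) - 21*I)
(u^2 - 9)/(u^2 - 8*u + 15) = (u + 3)/(u - 5)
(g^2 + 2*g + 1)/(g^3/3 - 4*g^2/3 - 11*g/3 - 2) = 3/(g - 6)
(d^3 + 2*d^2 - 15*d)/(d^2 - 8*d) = (d^2 + 2*d - 15)/(d - 8)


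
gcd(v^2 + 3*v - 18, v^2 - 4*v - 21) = 1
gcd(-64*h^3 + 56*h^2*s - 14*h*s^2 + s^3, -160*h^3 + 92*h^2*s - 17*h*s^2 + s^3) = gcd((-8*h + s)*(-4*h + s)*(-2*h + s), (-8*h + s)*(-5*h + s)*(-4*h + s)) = 32*h^2 - 12*h*s + s^2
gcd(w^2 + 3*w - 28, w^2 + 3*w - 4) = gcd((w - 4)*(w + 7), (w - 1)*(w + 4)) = 1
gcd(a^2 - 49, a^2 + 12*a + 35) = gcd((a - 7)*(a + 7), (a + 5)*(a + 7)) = a + 7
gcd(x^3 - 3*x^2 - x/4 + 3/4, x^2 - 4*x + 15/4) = 1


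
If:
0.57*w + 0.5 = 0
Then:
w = -0.88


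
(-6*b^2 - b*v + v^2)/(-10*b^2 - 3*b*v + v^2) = (-3*b + v)/(-5*b + v)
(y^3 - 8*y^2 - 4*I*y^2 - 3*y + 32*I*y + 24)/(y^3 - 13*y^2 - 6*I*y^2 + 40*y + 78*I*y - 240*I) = (y^2 - 4*I*y - 3)/(y^2 - y*(5 + 6*I) + 30*I)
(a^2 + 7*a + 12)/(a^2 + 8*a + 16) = (a + 3)/(a + 4)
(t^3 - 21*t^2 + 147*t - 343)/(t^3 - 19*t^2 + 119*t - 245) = (t - 7)/(t - 5)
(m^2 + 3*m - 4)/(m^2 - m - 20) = (m - 1)/(m - 5)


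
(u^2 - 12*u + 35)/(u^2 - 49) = (u - 5)/(u + 7)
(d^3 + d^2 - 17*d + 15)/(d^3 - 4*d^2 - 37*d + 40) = (d - 3)/(d - 8)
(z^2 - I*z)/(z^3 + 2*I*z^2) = (z - I)/(z*(z + 2*I))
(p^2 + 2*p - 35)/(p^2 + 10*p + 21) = (p - 5)/(p + 3)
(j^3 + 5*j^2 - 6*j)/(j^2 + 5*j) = (j^2 + 5*j - 6)/(j + 5)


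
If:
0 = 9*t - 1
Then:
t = 1/9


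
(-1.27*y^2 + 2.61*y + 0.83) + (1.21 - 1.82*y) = -1.27*y^2 + 0.79*y + 2.04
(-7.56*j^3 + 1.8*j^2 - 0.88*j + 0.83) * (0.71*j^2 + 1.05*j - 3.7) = -5.3676*j^5 - 6.66*j^4 + 29.2372*j^3 - 6.9947*j^2 + 4.1275*j - 3.071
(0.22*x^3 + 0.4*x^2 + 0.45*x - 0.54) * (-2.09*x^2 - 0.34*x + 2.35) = -0.4598*x^5 - 0.9108*x^4 - 0.5595*x^3 + 1.9156*x^2 + 1.2411*x - 1.269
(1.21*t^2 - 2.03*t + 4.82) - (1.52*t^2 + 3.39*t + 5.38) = -0.31*t^2 - 5.42*t - 0.56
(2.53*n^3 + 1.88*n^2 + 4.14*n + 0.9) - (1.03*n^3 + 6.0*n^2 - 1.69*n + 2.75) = 1.5*n^3 - 4.12*n^2 + 5.83*n - 1.85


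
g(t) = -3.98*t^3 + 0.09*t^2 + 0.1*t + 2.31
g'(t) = -11.94*t^2 + 0.18*t + 0.1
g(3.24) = -131.79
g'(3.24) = -124.66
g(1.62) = -14.21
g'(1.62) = -30.94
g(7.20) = -1477.83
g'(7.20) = -617.57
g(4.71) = -411.08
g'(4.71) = -263.93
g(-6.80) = 1257.23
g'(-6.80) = -553.23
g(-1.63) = 19.62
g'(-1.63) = -31.92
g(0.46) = 1.99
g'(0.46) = -2.34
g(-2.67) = 78.44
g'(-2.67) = -85.50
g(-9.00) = 2910.12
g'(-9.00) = -968.66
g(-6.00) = 864.63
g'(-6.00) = -430.82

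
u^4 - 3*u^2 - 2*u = u*(u - 2)*(u + 1)^2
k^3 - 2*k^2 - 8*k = k*(k - 4)*(k + 2)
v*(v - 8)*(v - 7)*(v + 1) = v^4 - 14*v^3 + 41*v^2 + 56*v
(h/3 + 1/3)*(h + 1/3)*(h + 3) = h^3/3 + 13*h^2/9 + 13*h/9 + 1/3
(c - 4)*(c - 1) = c^2 - 5*c + 4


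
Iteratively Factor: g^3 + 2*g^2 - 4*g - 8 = (g + 2)*(g^2 - 4) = (g - 2)*(g + 2)*(g + 2)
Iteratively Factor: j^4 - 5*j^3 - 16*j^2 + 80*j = (j + 4)*(j^3 - 9*j^2 + 20*j) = (j - 5)*(j + 4)*(j^2 - 4*j) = j*(j - 5)*(j + 4)*(j - 4)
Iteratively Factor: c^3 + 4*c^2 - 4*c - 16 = (c + 2)*(c^2 + 2*c - 8) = (c - 2)*(c + 2)*(c + 4)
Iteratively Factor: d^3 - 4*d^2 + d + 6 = (d + 1)*(d^2 - 5*d + 6) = (d - 3)*(d + 1)*(d - 2)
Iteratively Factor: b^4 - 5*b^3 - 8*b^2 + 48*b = (b + 3)*(b^3 - 8*b^2 + 16*b) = (b - 4)*(b + 3)*(b^2 - 4*b) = b*(b - 4)*(b + 3)*(b - 4)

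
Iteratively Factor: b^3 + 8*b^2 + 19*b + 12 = (b + 3)*(b^2 + 5*b + 4) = (b + 3)*(b + 4)*(b + 1)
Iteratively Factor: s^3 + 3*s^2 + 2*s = (s + 1)*(s^2 + 2*s) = s*(s + 1)*(s + 2)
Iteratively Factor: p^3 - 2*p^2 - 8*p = (p)*(p^2 - 2*p - 8) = p*(p - 4)*(p + 2)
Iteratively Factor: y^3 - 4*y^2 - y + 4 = (y + 1)*(y^2 - 5*y + 4) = (y - 4)*(y + 1)*(y - 1)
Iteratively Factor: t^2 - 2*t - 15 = (t + 3)*(t - 5)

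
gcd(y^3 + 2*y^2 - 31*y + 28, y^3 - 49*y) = y + 7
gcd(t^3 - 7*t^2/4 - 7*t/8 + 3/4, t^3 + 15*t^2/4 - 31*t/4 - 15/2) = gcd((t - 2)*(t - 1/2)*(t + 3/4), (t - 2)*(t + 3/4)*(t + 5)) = t^2 - 5*t/4 - 3/2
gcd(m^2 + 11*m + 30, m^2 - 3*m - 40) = m + 5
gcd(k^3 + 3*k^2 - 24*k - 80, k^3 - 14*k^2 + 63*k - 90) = k - 5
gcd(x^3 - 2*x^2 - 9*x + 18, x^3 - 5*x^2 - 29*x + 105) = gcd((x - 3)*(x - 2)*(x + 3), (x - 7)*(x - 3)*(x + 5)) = x - 3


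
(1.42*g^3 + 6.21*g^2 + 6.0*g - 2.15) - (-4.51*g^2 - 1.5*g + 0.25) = 1.42*g^3 + 10.72*g^2 + 7.5*g - 2.4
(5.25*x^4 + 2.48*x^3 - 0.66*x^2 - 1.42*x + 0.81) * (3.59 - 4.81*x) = -25.2525*x^5 + 6.9187*x^4 + 12.0778*x^3 + 4.4608*x^2 - 8.9939*x + 2.9079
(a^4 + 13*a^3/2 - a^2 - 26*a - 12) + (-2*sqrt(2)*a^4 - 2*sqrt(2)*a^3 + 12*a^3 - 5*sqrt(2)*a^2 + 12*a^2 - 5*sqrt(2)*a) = -2*sqrt(2)*a^4 + a^4 - 2*sqrt(2)*a^3 + 37*a^3/2 - 5*sqrt(2)*a^2 + 11*a^2 - 26*a - 5*sqrt(2)*a - 12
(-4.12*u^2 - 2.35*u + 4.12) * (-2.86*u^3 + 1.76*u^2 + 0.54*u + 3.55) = 11.7832*u^5 - 0.5302*u^4 - 18.144*u^3 - 8.6438*u^2 - 6.1177*u + 14.626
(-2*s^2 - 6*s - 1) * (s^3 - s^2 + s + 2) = -2*s^5 - 4*s^4 + 3*s^3 - 9*s^2 - 13*s - 2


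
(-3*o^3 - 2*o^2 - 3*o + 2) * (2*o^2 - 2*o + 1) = -6*o^5 + 2*o^4 - 5*o^3 + 8*o^2 - 7*o + 2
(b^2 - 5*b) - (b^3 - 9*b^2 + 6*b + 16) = -b^3 + 10*b^2 - 11*b - 16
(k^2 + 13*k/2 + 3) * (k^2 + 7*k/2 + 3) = k^4 + 10*k^3 + 115*k^2/4 + 30*k + 9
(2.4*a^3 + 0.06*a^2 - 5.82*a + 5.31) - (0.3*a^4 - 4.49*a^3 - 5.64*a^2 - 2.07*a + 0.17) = -0.3*a^4 + 6.89*a^3 + 5.7*a^2 - 3.75*a + 5.14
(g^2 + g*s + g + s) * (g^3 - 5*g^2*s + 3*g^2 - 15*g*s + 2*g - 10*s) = g^5 - 4*g^4*s + 4*g^4 - 5*g^3*s^2 - 16*g^3*s + 5*g^3 - 20*g^2*s^2 - 20*g^2*s + 2*g^2 - 25*g*s^2 - 8*g*s - 10*s^2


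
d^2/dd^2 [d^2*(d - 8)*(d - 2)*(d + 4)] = 20*d^3 - 72*d^2 - 144*d + 128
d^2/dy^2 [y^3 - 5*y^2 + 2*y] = 6*y - 10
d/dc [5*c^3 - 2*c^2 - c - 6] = 15*c^2 - 4*c - 1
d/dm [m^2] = 2*m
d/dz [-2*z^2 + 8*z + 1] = 8 - 4*z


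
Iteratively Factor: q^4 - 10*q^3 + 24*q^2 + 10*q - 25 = (q - 5)*(q^3 - 5*q^2 - q + 5) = (q - 5)*(q - 1)*(q^2 - 4*q - 5) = (q - 5)*(q - 1)*(q + 1)*(q - 5)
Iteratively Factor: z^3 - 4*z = (z)*(z^2 - 4) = z*(z - 2)*(z + 2)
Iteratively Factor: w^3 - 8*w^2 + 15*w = (w)*(w^2 - 8*w + 15) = w*(w - 5)*(w - 3)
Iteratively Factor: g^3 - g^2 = (g - 1)*(g^2) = g*(g - 1)*(g)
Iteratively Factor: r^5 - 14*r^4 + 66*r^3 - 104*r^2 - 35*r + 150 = (r + 1)*(r^4 - 15*r^3 + 81*r^2 - 185*r + 150) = (r - 2)*(r + 1)*(r^3 - 13*r^2 + 55*r - 75) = (r - 5)*(r - 2)*(r + 1)*(r^2 - 8*r + 15) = (r - 5)^2*(r - 2)*(r + 1)*(r - 3)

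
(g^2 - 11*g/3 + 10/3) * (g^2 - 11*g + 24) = g^4 - 44*g^3/3 + 203*g^2/3 - 374*g/3 + 80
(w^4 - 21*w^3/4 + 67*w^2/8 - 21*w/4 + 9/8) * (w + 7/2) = w^5 - 7*w^4/4 - 10*w^3 + 385*w^2/16 - 69*w/4 + 63/16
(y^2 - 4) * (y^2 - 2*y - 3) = y^4 - 2*y^3 - 7*y^2 + 8*y + 12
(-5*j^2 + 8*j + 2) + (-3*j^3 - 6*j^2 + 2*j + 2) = -3*j^3 - 11*j^2 + 10*j + 4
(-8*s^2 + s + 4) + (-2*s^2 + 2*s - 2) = -10*s^2 + 3*s + 2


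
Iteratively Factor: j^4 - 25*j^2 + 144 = (j - 3)*(j^3 + 3*j^2 - 16*j - 48) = (j - 3)*(j + 3)*(j^2 - 16) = (j - 4)*(j - 3)*(j + 3)*(j + 4)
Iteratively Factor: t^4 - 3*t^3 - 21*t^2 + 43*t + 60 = (t - 5)*(t^3 + 2*t^2 - 11*t - 12) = (t - 5)*(t + 1)*(t^2 + t - 12) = (t - 5)*(t - 3)*(t + 1)*(t + 4)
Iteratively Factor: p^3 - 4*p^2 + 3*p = (p)*(p^2 - 4*p + 3) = p*(p - 3)*(p - 1)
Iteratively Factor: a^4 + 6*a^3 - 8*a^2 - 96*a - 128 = (a + 4)*(a^3 + 2*a^2 - 16*a - 32) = (a + 4)^2*(a^2 - 2*a - 8) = (a - 4)*(a + 4)^2*(a + 2)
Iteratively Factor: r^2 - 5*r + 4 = (r - 4)*(r - 1)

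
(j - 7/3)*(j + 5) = j^2 + 8*j/3 - 35/3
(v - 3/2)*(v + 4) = v^2 + 5*v/2 - 6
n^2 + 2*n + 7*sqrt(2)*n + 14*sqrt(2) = (n + 2)*(n + 7*sqrt(2))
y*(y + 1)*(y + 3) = y^3 + 4*y^2 + 3*y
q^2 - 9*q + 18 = (q - 6)*(q - 3)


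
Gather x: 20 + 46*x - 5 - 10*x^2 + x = -10*x^2 + 47*x + 15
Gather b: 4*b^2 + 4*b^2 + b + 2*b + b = 8*b^2 + 4*b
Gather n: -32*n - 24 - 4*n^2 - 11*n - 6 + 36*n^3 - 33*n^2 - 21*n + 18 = 36*n^3 - 37*n^2 - 64*n - 12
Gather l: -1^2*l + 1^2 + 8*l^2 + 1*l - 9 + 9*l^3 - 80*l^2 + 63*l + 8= 9*l^3 - 72*l^2 + 63*l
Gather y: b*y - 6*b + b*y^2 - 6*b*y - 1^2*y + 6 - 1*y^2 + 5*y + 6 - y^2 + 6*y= -6*b + y^2*(b - 2) + y*(10 - 5*b) + 12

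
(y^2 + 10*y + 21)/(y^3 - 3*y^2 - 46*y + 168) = (y + 3)/(y^2 - 10*y + 24)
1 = 1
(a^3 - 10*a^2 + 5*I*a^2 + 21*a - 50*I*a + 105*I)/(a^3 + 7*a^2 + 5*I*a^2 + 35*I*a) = (a^2 - 10*a + 21)/(a*(a + 7))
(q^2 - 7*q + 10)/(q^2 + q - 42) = (q^2 - 7*q + 10)/(q^2 + q - 42)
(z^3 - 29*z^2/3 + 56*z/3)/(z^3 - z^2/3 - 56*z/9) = 3*(z - 7)/(3*z + 7)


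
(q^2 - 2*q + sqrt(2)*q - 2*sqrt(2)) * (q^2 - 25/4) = q^4 - 2*q^3 + sqrt(2)*q^3 - 25*q^2/4 - 2*sqrt(2)*q^2 - 25*sqrt(2)*q/4 + 25*q/2 + 25*sqrt(2)/2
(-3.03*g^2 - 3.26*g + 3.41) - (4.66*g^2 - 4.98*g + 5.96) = -7.69*g^2 + 1.72*g - 2.55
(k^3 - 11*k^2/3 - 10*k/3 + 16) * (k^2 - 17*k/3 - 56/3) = k^5 - 28*k^4/3 - 11*k^3/9 + 310*k^2/3 - 256*k/9 - 896/3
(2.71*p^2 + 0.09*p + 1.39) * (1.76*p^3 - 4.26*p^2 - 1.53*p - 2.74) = 4.7696*p^5 - 11.3862*p^4 - 2.0833*p^3 - 13.4845*p^2 - 2.3733*p - 3.8086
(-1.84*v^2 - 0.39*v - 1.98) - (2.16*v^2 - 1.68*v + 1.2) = -4.0*v^2 + 1.29*v - 3.18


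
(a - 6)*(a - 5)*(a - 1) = a^3 - 12*a^2 + 41*a - 30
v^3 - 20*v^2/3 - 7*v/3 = v*(v - 7)*(v + 1/3)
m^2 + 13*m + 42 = (m + 6)*(m + 7)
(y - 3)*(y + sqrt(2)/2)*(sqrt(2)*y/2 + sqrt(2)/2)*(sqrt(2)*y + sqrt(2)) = y^4 - y^3 + sqrt(2)*y^3/2 - 5*y^2 - sqrt(2)*y^2/2 - 5*sqrt(2)*y/2 - 3*y - 3*sqrt(2)/2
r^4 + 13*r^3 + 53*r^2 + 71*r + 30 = (r + 1)^2*(r + 5)*(r + 6)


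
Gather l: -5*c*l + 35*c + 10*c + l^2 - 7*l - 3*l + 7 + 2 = 45*c + l^2 + l*(-5*c - 10) + 9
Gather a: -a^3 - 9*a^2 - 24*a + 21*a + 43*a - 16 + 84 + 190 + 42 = -a^3 - 9*a^2 + 40*a + 300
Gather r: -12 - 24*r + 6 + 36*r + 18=12*r + 12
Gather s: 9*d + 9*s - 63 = 9*d + 9*s - 63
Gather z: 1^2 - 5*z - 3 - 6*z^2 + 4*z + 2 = -6*z^2 - z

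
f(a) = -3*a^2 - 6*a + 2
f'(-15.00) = 84.00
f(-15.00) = -583.00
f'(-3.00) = 12.00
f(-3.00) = -7.00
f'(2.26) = -19.56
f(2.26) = -26.88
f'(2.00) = -18.00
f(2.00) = -22.00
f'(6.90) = -47.40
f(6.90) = -182.23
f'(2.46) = -20.76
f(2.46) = -30.91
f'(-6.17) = 31.02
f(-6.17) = -75.19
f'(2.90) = -23.40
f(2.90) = -40.63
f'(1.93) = -17.58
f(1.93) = -20.75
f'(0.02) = -6.12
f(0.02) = 1.88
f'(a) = -6*a - 6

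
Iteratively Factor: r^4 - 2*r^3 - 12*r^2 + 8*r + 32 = (r + 2)*(r^3 - 4*r^2 - 4*r + 16) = (r - 2)*(r + 2)*(r^2 - 2*r - 8) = (r - 2)*(r + 2)^2*(r - 4)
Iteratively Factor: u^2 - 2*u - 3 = (u + 1)*(u - 3)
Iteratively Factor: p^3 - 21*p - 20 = (p + 1)*(p^2 - p - 20) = (p + 1)*(p + 4)*(p - 5)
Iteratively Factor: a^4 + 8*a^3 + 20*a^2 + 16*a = (a + 2)*(a^3 + 6*a^2 + 8*a) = (a + 2)*(a + 4)*(a^2 + 2*a) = a*(a + 2)*(a + 4)*(a + 2)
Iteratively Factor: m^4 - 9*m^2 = (m)*(m^3 - 9*m) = m*(m + 3)*(m^2 - 3*m) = m*(m - 3)*(m + 3)*(m)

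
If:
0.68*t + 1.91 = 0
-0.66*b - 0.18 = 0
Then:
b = -0.27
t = -2.81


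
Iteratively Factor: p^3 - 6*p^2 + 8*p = (p - 2)*(p^2 - 4*p) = (p - 4)*(p - 2)*(p)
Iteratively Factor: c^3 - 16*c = (c)*(c^2 - 16) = c*(c - 4)*(c + 4)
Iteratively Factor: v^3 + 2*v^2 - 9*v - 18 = (v + 3)*(v^2 - v - 6) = (v + 2)*(v + 3)*(v - 3)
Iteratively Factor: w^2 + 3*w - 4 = (w + 4)*(w - 1)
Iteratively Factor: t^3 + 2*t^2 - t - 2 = (t + 2)*(t^2 - 1) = (t + 1)*(t + 2)*(t - 1)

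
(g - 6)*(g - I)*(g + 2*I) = g^3 - 6*g^2 + I*g^2 + 2*g - 6*I*g - 12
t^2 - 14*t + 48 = (t - 8)*(t - 6)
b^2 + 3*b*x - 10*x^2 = (b - 2*x)*(b + 5*x)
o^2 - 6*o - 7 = (o - 7)*(o + 1)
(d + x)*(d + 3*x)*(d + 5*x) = d^3 + 9*d^2*x + 23*d*x^2 + 15*x^3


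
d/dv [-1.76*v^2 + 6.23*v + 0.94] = 6.23 - 3.52*v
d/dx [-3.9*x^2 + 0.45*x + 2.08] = 0.45 - 7.8*x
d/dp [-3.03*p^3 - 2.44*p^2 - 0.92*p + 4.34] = -9.09*p^2 - 4.88*p - 0.92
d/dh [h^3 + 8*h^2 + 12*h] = 3*h^2 + 16*h + 12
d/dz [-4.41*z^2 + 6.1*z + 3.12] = 6.1 - 8.82*z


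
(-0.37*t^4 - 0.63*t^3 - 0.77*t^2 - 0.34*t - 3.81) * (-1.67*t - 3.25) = 0.6179*t^5 + 2.2546*t^4 + 3.3334*t^3 + 3.0703*t^2 + 7.4677*t + 12.3825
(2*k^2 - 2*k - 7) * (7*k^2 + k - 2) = 14*k^4 - 12*k^3 - 55*k^2 - 3*k + 14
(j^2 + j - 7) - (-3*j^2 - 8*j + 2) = 4*j^2 + 9*j - 9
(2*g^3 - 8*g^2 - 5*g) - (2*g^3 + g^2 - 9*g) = -9*g^2 + 4*g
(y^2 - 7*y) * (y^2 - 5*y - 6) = y^4 - 12*y^3 + 29*y^2 + 42*y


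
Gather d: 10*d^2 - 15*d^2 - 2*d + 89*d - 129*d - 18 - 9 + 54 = -5*d^2 - 42*d + 27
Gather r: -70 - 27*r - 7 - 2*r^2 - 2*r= -2*r^2 - 29*r - 77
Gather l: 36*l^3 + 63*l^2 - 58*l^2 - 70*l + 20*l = 36*l^3 + 5*l^2 - 50*l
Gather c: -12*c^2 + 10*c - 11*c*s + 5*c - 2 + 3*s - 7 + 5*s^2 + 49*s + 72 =-12*c^2 + c*(15 - 11*s) + 5*s^2 + 52*s + 63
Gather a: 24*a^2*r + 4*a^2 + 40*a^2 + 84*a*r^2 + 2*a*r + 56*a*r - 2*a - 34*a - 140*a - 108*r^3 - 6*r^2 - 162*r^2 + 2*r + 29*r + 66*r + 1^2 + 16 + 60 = a^2*(24*r + 44) + a*(84*r^2 + 58*r - 176) - 108*r^3 - 168*r^2 + 97*r + 77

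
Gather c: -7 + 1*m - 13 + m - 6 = 2*m - 26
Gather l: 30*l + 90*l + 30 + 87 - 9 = 120*l + 108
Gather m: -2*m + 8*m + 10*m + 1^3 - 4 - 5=16*m - 8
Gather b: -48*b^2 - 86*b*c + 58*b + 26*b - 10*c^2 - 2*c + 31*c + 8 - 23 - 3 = -48*b^2 + b*(84 - 86*c) - 10*c^2 + 29*c - 18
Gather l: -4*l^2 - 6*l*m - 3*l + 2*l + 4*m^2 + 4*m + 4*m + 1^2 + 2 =-4*l^2 + l*(-6*m - 1) + 4*m^2 + 8*m + 3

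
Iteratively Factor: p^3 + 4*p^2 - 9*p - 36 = (p + 3)*(p^2 + p - 12) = (p + 3)*(p + 4)*(p - 3)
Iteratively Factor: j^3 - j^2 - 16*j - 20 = (j + 2)*(j^2 - 3*j - 10) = (j + 2)^2*(j - 5)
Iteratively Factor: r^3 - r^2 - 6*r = (r - 3)*(r^2 + 2*r) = (r - 3)*(r + 2)*(r)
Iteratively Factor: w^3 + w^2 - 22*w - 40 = (w - 5)*(w^2 + 6*w + 8) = (w - 5)*(w + 4)*(w + 2)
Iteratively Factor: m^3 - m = (m)*(m^2 - 1) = m*(m - 1)*(m + 1)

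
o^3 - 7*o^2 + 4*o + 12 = (o - 6)*(o - 2)*(o + 1)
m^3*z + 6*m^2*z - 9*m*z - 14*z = (m - 2)*(m + 7)*(m*z + z)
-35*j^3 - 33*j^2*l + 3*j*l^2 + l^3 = (-5*j + l)*(j + l)*(7*j + l)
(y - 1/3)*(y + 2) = y^2 + 5*y/3 - 2/3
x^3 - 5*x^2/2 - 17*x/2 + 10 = (x - 4)*(x - 1)*(x + 5/2)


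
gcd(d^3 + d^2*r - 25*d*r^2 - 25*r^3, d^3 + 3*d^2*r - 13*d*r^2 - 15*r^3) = d^2 + 6*d*r + 5*r^2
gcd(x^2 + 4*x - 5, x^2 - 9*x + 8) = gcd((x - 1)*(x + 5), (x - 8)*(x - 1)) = x - 1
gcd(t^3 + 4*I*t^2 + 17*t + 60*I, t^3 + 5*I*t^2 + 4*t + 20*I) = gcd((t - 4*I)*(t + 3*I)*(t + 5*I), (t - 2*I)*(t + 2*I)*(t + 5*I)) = t + 5*I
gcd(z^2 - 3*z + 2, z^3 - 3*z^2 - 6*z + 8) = z - 1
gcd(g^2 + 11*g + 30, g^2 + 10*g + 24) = g + 6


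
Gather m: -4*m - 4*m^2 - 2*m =-4*m^2 - 6*m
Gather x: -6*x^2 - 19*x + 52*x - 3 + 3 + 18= -6*x^2 + 33*x + 18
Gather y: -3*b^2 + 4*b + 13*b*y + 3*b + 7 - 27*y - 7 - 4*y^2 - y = -3*b^2 + 7*b - 4*y^2 + y*(13*b - 28)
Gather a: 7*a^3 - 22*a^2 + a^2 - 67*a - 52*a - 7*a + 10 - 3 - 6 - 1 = 7*a^3 - 21*a^2 - 126*a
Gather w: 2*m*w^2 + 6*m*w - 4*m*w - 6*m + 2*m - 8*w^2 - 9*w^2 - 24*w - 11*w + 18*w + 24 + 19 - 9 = -4*m + w^2*(2*m - 17) + w*(2*m - 17) + 34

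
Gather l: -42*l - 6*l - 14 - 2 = -48*l - 16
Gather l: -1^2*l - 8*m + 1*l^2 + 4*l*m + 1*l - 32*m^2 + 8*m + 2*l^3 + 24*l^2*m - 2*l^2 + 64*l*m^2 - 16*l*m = 2*l^3 + l^2*(24*m - 1) + l*(64*m^2 - 12*m) - 32*m^2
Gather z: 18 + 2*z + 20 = 2*z + 38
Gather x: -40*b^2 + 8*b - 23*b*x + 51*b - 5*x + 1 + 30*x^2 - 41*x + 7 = -40*b^2 + 59*b + 30*x^2 + x*(-23*b - 46) + 8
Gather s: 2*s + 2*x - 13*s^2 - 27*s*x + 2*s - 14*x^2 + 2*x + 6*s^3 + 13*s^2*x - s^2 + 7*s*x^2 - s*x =6*s^3 + s^2*(13*x - 14) + s*(7*x^2 - 28*x + 4) - 14*x^2 + 4*x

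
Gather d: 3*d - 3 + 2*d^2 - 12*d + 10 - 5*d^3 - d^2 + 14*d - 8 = -5*d^3 + d^2 + 5*d - 1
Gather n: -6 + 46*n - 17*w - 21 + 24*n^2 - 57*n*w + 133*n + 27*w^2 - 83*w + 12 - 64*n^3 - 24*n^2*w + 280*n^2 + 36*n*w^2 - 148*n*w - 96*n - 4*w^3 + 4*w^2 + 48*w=-64*n^3 + n^2*(304 - 24*w) + n*(36*w^2 - 205*w + 83) - 4*w^3 + 31*w^2 - 52*w - 15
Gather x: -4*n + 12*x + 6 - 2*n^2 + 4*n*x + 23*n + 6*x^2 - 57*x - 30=-2*n^2 + 19*n + 6*x^2 + x*(4*n - 45) - 24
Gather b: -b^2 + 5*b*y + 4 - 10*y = -b^2 + 5*b*y - 10*y + 4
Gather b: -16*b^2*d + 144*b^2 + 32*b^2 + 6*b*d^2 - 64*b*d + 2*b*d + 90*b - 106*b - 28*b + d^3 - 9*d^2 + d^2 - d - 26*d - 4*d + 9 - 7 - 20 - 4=b^2*(176 - 16*d) + b*(6*d^2 - 62*d - 44) + d^3 - 8*d^2 - 31*d - 22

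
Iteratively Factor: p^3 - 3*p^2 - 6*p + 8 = (p + 2)*(p^2 - 5*p + 4) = (p - 1)*(p + 2)*(p - 4)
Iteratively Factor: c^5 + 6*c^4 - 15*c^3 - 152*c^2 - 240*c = (c - 5)*(c^4 + 11*c^3 + 40*c^2 + 48*c) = c*(c - 5)*(c^3 + 11*c^2 + 40*c + 48) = c*(c - 5)*(c + 4)*(c^2 + 7*c + 12) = c*(c - 5)*(c + 3)*(c + 4)*(c + 4)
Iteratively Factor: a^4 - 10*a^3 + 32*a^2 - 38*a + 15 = (a - 5)*(a^3 - 5*a^2 + 7*a - 3) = (a - 5)*(a - 3)*(a^2 - 2*a + 1) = (a - 5)*(a - 3)*(a - 1)*(a - 1)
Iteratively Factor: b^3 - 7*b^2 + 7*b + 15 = (b - 3)*(b^2 - 4*b - 5) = (b - 5)*(b - 3)*(b + 1)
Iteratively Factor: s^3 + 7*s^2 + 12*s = (s + 4)*(s^2 + 3*s) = (s + 3)*(s + 4)*(s)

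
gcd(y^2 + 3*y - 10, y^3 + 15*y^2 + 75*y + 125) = y + 5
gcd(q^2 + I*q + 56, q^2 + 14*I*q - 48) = q + 8*I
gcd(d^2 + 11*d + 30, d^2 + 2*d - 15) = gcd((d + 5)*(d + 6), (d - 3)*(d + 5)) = d + 5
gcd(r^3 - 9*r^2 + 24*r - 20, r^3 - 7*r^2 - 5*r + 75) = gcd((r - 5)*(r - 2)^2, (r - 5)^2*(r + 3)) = r - 5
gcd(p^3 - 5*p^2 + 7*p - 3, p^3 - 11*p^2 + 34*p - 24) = p - 1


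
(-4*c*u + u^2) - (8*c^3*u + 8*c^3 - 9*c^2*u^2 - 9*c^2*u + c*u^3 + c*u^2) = -8*c^3*u - 8*c^3 + 9*c^2*u^2 + 9*c^2*u - c*u^3 - c*u^2 - 4*c*u + u^2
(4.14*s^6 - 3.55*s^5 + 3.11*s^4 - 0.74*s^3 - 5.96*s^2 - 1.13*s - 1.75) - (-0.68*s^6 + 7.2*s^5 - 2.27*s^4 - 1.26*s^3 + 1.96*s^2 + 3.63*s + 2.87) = 4.82*s^6 - 10.75*s^5 + 5.38*s^4 + 0.52*s^3 - 7.92*s^2 - 4.76*s - 4.62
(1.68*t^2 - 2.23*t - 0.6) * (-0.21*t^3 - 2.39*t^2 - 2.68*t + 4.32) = -0.3528*t^5 - 3.5469*t^4 + 0.9533*t^3 + 14.668*t^2 - 8.0256*t - 2.592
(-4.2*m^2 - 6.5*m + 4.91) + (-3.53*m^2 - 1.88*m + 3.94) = -7.73*m^2 - 8.38*m + 8.85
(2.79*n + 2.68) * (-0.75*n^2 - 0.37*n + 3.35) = -2.0925*n^3 - 3.0423*n^2 + 8.3549*n + 8.978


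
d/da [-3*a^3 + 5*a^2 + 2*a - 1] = -9*a^2 + 10*a + 2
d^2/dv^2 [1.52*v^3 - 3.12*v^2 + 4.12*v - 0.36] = 9.12*v - 6.24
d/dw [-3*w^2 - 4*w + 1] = -6*w - 4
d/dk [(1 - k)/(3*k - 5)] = 2/(3*k - 5)^2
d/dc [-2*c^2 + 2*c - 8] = 2 - 4*c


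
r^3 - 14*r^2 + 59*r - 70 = (r - 7)*(r - 5)*(r - 2)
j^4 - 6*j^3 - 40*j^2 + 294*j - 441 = (j - 7)*(j - 3)^2*(j + 7)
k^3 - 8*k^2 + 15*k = k*(k - 5)*(k - 3)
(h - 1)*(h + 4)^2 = h^3 + 7*h^2 + 8*h - 16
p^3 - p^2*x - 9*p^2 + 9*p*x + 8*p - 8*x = (p - 8)*(p - 1)*(p - x)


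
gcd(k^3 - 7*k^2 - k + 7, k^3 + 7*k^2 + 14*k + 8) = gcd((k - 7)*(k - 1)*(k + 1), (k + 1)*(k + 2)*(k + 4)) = k + 1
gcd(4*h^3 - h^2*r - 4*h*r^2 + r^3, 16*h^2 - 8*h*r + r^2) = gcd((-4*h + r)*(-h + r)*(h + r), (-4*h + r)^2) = -4*h + r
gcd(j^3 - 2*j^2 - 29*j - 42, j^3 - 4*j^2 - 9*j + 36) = j + 3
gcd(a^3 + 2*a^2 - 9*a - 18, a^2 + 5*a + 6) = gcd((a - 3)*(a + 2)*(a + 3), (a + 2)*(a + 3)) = a^2 + 5*a + 6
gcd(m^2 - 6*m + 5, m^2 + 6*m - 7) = m - 1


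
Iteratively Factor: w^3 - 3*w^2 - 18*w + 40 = (w - 2)*(w^2 - w - 20) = (w - 2)*(w + 4)*(w - 5)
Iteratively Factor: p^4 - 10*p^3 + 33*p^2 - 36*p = (p - 3)*(p^3 - 7*p^2 + 12*p) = (p - 4)*(p - 3)*(p^2 - 3*p) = (p - 4)*(p - 3)^2*(p)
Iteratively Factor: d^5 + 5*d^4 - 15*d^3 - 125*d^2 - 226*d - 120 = (d + 3)*(d^4 + 2*d^3 - 21*d^2 - 62*d - 40) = (d + 3)*(d + 4)*(d^3 - 2*d^2 - 13*d - 10) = (d - 5)*(d + 3)*(d + 4)*(d^2 + 3*d + 2) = (d - 5)*(d + 2)*(d + 3)*(d + 4)*(d + 1)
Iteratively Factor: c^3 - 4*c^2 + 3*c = (c - 1)*(c^2 - 3*c) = c*(c - 1)*(c - 3)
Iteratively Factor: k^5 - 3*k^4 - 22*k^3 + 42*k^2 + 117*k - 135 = (k - 1)*(k^4 - 2*k^3 - 24*k^2 + 18*k + 135) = (k - 5)*(k - 1)*(k^3 + 3*k^2 - 9*k - 27) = (k - 5)*(k - 1)*(k + 3)*(k^2 - 9) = (k - 5)*(k - 3)*(k - 1)*(k + 3)*(k + 3)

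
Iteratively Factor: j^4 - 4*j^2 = (j)*(j^3 - 4*j) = j^2*(j^2 - 4) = j^2*(j - 2)*(j + 2)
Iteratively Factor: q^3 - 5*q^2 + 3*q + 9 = (q - 3)*(q^2 - 2*q - 3) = (q - 3)^2*(q + 1)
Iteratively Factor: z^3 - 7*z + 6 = (z + 3)*(z^2 - 3*z + 2) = (z - 1)*(z + 3)*(z - 2)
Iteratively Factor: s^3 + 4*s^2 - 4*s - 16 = (s + 4)*(s^2 - 4) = (s - 2)*(s + 4)*(s + 2)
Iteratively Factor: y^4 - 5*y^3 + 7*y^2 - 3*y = (y - 1)*(y^3 - 4*y^2 + 3*y) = (y - 3)*(y - 1)*(y^2 - y) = y*(y - 3)*(y - 1)*(y - 1)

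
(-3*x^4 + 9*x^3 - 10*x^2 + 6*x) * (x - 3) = -3*x^5 + 18*x^4 - 37*x^3 + 36*x^2 - 18*x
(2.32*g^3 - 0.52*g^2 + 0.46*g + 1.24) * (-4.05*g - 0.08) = -9.396*g^4 + 1.9204*g^3 - 1.8214*g^2 - 5.0588*g - 0.0992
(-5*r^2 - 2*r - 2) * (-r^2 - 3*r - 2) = 5*r^4 + 17*r^3 + 18*r^2 + 10*r + 4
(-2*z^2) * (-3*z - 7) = 6*z^3 + 14*z^2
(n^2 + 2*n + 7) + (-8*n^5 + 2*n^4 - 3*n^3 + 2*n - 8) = -8*n^5 + 2*n^4 - 3*n^3 + n^2 + 4*n - 1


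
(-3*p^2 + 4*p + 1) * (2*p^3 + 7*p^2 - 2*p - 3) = -6*p^5 - 13*p^4 + 36*p^3 + 8*p^2 - 14*p - 3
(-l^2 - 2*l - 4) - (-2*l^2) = l^2 - 2*l - 4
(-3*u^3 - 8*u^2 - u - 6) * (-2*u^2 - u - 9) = 6*u^5 + 19*u^4 + 37*u^3 + 85*u^2 + 15*u + 54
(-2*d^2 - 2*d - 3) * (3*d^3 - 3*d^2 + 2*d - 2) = -6*d^5 - 7*d^3 + 9*d^2 - 2*d + 6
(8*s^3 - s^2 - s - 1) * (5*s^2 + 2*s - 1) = 40*s^5 + 11*s^4 - 15*s^3 - 6*s^2 - s + 1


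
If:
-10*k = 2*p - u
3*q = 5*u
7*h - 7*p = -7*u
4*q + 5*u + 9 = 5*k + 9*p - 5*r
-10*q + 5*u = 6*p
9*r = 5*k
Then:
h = 4293/4549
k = -3564/22745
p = 2835/4549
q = -2430/4549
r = -396/4549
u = -1458/4549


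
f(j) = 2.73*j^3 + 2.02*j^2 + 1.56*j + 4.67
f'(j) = 8.19*j^2 + 4.04*j + 1.56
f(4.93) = 388.57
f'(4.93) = 220.53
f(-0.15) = 4.47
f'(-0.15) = 1.14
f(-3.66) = -107.83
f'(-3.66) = 96.48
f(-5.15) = -322.68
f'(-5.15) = 197.97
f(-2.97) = -53.67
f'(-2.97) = 61.80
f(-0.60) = 3.87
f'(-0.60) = 2.08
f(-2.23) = -19.04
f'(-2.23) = 33.28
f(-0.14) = 4.48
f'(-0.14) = 1.15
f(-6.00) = -521.65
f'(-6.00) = 272.16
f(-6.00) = -521.65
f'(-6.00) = 272.16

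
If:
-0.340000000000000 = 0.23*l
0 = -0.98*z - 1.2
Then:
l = -1.48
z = -1.22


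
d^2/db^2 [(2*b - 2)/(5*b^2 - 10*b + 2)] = 20*(3*(1 - b)*(5*b^2 - 10*b + 2) + 20*(b - 1)^3)/(5*b^2 - 10*b + 2)^3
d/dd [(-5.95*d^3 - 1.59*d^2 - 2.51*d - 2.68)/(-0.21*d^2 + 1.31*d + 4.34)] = (1.2495*d^4 - 15.589*d^3 - 80.079*d^2 - 14.9268*d - 7.3826)/(0.0441*d^4 - 0.5502*d^3 - 0.1067*d^2 + 11.3708*d + 18.8356)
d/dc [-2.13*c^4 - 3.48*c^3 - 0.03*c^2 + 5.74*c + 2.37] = -8.52*c^3 - 10.44*c^2 - 0.06*c + 5.74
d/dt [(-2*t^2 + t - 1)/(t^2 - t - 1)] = (t^2 + 6*t - 2)/(t^4 - 2*t^3 - t^2 + 2*t + 1)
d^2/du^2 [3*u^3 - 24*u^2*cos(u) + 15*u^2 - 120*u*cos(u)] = 24*u^2*cos(u) + 96*u*sin(u) + 120*u*cos(u) + 18*u + 240*sin(u) - 48*cos(u) + 30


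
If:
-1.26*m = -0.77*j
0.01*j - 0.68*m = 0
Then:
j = 0.00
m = 0.00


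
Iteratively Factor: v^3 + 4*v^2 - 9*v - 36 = (v - 3)*(v^2 + 7*v + 12) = (v - 3)*(v + 4)*(v + 3)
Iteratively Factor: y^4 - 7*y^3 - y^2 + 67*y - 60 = (y + 3)*(y^3 - 10*y^2 + 29*y - 20) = (y - 4)*(y + 3)*(y^2 - 6*y + 5) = (y - 5)*(y - 4)*(y + 3)*(y - 1)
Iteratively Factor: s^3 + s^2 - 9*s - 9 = (s + 3)*(s^2 - 2*s - 3) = (s + 1)*(s + 3)*(s - 3)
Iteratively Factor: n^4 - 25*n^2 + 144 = (n - 3)*(n^3 + 3*n^2 - 16*n - 48) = (n - 3)*(n + 3)*(n^2 - 16) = (n - 3)*(n + 3)*(n + 4)*(n - 4)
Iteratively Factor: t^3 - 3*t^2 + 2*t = (t - 1)*(t^2 - 2*t) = t*(t - 1)*(t - 2)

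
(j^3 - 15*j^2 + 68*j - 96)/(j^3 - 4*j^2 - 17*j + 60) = (j^2 - 12*j + 32)/(j^2 - j - 20)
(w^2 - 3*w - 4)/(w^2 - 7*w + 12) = (w + 1)/(w - 3)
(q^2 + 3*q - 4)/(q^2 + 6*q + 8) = (q - 1)/(q + 2)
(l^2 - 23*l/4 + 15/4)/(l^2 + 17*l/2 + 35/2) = (4*l^2 - 23*l + 15)/(2*(2*l^2 + 17*l + 35))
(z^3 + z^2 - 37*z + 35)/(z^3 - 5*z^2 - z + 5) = (z + 7)/(z + 1)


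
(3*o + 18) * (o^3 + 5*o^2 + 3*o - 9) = 3*o^4 + 33*o^3 + 99*o^2 + 27*o - 162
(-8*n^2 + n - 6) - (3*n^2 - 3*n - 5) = -11*n^2 + 4*n - 1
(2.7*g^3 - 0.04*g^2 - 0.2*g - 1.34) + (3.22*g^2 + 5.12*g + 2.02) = 2.7*g^3 + 3.18*g^2 + 4.92*g + 0.68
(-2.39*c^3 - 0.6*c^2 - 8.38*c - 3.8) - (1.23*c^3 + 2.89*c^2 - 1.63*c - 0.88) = -3.62*c^3 - 3.49*c^2 - 6.75*c - 2.92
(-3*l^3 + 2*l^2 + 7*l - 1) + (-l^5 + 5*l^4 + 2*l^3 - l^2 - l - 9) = -l^5 + 5*l^4 - l^3 + l^2 + 6*l - 10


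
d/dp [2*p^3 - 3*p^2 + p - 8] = 6*p^2 - 6*p + 1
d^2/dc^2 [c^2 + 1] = 2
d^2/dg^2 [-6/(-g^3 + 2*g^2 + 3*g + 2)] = 12*((2 - 3*g)*(-g^3 + 2*g^2 + 3*g + 2) - (-3*g^2 + 4*g + 3)^2)/(-g^3 + 2*g^2 + 3*g + 2)^3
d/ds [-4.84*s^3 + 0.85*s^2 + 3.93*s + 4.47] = -14.52*s^2 + 1.7*s + 3.93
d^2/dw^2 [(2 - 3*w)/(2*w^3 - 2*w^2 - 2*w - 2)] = ((3*w - 2)*(-3*w^2 + 2*w + 1)^2 + (9*w^2 - 6*w + (3*w - 2)*(3*w - 1) - 3)*(-w^3 + w^2 + w + 1))/(-w^3 + w^2 + w + 1)^3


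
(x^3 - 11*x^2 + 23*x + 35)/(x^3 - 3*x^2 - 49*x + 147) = (x^2 - 4*x - 5)/(x^2 + 4*x - 21)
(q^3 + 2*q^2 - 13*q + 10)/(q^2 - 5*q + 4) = (q^2 + 3*q - 10)/(q - 4)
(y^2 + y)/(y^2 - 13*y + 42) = y*(y + 1)/(y^2 - 13*y + 42)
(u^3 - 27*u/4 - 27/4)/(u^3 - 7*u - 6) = (-4*u^3 + 27*u + 27)/(4*(-u^3 + 7*u + 6))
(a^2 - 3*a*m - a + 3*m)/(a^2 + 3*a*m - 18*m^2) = (a - 1)/(a + 6*m)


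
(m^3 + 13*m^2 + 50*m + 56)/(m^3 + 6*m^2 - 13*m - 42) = (m + 4)/(m - 3)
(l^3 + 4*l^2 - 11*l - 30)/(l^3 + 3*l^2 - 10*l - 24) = (l + 5)/(l + 4)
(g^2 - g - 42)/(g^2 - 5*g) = (g^2 - g - 42)/(g*(g - 5))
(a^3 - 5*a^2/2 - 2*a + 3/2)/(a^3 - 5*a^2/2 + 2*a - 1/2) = (a^2 - 2*a - 3)/(a^2 - 2*a + 1)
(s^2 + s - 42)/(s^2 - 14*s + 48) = (s + 7)/(s - 8)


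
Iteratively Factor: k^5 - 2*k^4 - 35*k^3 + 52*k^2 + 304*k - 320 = (k - 1)*(k^4 - k^3 - 36*k^2 + 16*k + 320) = (k - 4)*(k - 1)*(k^3 + 3*k^2 - 24*k - 80) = (k - 4)*(k - 1)*(k + 4)*(k^2 - k - 20) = (k - 5)*(k - 4)*(k - 1)*(k + 4)*(k + 4)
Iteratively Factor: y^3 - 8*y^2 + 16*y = (y - 4)*(y^2 - 4*y) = (y - 4)^2*(y)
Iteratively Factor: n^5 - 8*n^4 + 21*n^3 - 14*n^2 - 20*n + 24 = (n - 3)*(n^4 - 5*n^3 + 6*n^2 + 4*n - 8) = (n - 3)*(n - 2)*(n^3 - 3*n^2 + 4) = (n - 3)*(n - 2)^2*(n^2 - n - 2) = (n - 3)*(n - 2)^3*(n + 1)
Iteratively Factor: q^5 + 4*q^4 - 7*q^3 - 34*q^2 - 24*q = (q + 1)*(q^4 + 3*q^3 - 10*q^2 - 24*q) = (q + 1)*(q + 4)*(q^3 - q^2 - 6*q) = (q - 3)*(q + 1)*(q + 4)*(q^2 + 2*q) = (q - 3)*(q + 1)*(q + 2)*(q + 4)*(q)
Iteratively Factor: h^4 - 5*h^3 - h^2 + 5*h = (h + 1)*(h^3 - 6*h^2 + 5*h) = (h - 5)*(h + 1)*(h^2 - h) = h*(h - 5)*(h + 1)*(h - 1)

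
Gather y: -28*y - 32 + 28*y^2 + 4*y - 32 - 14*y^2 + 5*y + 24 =14*y^2 - 19*y - 40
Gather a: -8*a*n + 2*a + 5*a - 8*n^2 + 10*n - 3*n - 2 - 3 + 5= a*(7 - 8*n) - 8*n^2 + 7*n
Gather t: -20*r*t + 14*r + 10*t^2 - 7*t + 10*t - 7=14*r + 10*t^2 + t*(3 - 20*r) - 7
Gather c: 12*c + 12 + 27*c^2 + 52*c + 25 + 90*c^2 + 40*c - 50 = 117*c^2 + 104*c - 13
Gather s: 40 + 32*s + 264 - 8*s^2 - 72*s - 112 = -8*s^2 - 40*s + 192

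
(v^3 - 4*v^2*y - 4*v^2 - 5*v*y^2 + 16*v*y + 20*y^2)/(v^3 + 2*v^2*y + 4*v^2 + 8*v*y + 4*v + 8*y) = (v^3 - 4*v^2*y - 4*v^2 - 5*v*y^2 + 16*v*y + 20*y^2)/(v^3 + 2*v^2*y + 4*v^2 + 8*v*y + 4*v + 8*y)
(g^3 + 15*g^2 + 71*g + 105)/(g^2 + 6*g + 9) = (g^2 + 12*g + 35)/(g + 3)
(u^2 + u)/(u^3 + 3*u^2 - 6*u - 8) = u/(u^2 + 2*u - 8)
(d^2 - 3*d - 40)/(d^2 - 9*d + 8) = (d + 5)/(d - 1)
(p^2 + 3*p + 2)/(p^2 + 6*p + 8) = (p + 1)/(p + 4)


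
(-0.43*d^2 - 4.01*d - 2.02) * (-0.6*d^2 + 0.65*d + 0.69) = 0.258*d^4 + 2.1265*d^3 - 1.6912*d^2 - 4.0799*d - 1.3938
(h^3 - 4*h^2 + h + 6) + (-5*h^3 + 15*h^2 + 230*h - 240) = -4*h^3 + 11*h^2 + 231*h - 234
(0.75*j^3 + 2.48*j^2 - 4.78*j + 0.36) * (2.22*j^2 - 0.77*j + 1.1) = 1.665*j^5 + 4.9281*j^4 - 11.6962*j^3 + 7.2078*j^2 - 5.5352*j + 0.396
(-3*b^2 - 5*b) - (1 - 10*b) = -3*b^2 + 5*b - 1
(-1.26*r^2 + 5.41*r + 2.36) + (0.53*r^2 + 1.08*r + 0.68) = -0.73*r^2 + 6.49*r + 3.04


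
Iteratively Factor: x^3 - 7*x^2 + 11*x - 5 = (x - 5)*(x^2 - 2*x + 1) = (x - 5)*(x - 1)*(x - 1)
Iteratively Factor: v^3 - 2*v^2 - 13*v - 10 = (v - 5)*(v^2 + 3*v + 2) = (v - 5)*(v + 1)*(v + 2)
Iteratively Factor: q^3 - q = (q + 1)*(q^2 - q) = q*(q + 1)*(q - 1)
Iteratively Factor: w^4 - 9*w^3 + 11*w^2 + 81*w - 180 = (w - 3)*(w^3 - 6*w^2 - 7*w + 60) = (w - 5)*(w - 3)*(w^2 - w - 12) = (w - 5)*(w - 4)*(w - 3)*(w + 3)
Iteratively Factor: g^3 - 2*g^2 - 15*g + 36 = (g + 4)*(g^2 - 6*g + 9) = (g - 3)*(g + 4)*(g - 3)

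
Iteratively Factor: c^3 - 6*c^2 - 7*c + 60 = (c + 3)*(c^2 - 9*c + 20) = (c - 5)*(c + 3)*(c - 4)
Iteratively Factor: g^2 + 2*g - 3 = (g - 1)*(g + 3)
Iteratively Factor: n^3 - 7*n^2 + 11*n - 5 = (n - 5)*(n^2 - 2*n + 1) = (n - 5)*(n - 1)*(n - 1)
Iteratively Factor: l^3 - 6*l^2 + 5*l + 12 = (l - 4)*(l^2 - 2*l - 3) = (l - 4)*(l + 1)*(l - 3)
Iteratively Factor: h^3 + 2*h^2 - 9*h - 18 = (h - 3)*(h^2 + 5*h + 6) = (h - 3)*(h + 3)*(h + 2)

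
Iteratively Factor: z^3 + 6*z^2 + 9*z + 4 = (z + 1)*(z^2 + 5*z + 4) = (z + 1)*(z + 4)*(z + 1)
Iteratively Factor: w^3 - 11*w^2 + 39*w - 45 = (w - 5)*(w^2 - 6*w + 9) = (w - 5)*(w - 3)*(w - 3)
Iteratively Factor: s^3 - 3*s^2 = (s)*(s^2 - 3*s) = s*(s - 3)*(s)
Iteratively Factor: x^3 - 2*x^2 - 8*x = (x + 2)*(x^2 - 4*x) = (x - 4)*(x + 2)*(x)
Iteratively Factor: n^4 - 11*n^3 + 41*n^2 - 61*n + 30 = (n - 3)*(n^3 - 8*n^2 + 17*n - 10) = (n - 3)*(n - 1)*(n^2 - 7*n + 10) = (n - 3)*(n - 2)*(n - 1)*(n - 5)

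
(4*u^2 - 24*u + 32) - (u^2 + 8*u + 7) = 3*u^2 - 32*u + 25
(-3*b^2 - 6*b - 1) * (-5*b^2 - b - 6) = 15*b^4 + 33*b^3 + 29*b^2 + 37*b + 6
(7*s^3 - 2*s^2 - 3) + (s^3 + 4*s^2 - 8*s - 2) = 8*s^3 + 2*s^2 - 8*s - 5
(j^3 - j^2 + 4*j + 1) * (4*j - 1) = 4*j^4 - 5*j^3 + 17*j^2 - 1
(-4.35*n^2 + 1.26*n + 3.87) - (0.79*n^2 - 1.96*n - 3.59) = -5.14*n^2 + 3.22*n + 7.46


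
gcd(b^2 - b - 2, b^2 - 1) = b + 1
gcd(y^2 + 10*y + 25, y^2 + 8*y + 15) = y + 5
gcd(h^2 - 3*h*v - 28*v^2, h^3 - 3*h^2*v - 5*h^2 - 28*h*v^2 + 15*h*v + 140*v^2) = -h^2 + 3*h*v + 28*v^2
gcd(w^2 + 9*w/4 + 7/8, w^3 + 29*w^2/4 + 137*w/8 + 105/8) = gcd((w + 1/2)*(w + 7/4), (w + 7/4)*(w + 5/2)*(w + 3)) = w + 7/4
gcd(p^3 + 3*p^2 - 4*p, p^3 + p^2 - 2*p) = p^2 - p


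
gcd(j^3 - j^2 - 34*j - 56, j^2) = 1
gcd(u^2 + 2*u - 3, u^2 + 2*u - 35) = 1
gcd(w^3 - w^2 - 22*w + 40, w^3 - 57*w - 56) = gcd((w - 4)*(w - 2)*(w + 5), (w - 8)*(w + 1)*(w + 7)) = 1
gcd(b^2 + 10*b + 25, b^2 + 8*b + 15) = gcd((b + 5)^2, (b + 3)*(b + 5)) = b + 5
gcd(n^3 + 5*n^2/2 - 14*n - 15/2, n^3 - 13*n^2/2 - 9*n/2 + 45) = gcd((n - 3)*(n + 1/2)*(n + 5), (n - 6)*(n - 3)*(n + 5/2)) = n - 3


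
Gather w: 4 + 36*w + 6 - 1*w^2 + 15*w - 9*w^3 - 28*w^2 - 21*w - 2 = -9*w^3 - 29*w^2 + 30*w + 8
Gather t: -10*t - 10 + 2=-10*t - 8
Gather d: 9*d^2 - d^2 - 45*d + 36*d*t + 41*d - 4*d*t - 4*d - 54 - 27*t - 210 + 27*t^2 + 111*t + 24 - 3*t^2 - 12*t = 8*d^2 + d*(32*t - 8) + 24*t^2 + 72*t - 240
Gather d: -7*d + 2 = 2 - 7*d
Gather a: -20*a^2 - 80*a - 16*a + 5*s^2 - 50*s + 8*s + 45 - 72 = -20*a^2 - 96*a + 5*s^2 - 42*s - 27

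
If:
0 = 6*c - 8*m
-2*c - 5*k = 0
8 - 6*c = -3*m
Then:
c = 32/15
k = -64/75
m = 8/5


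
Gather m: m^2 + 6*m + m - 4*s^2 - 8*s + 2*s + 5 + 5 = m^2 + 7*m - 4*s^2 - 6*s + 10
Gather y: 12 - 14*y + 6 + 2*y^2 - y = 2*y^2 - 15*y + 18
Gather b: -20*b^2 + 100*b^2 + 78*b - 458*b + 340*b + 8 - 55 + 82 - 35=80*b^2 - 40*b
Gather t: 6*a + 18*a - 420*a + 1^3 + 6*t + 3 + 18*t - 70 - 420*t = -396*a - 396*t - 66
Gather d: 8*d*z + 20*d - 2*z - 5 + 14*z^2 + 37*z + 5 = d*(8*z + 20) + 14*z^2 + 35*z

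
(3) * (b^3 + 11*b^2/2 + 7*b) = 3*b^3 + 33*b^2/2 + 21*b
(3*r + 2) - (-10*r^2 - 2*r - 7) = 10*r^2 + 5*r + 9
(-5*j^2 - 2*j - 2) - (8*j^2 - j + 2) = -13*j^2 - j - 4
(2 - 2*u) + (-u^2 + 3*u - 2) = -u^2 + u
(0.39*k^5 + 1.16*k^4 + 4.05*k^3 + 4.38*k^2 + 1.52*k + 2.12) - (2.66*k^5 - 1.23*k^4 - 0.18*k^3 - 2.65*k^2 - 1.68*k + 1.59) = -2.27*k^5 + 2.39*k^4 + 4.23*k^3 + 7.03*k^2 + 3.2*k + 0.53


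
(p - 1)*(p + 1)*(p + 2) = p^3 + 2*p^2 - p - 2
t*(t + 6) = t^2 + 6*t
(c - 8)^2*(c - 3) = c^3 - 19*c^2 + 112*c - 192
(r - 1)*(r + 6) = r^2 + 5*r - 6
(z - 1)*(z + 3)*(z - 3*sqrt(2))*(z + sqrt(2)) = z^4 - 2*sqrt(2)*z^3 + 2*z^3 - 9*z^2 - 4*sqrt(2)*z^2 - 12*z + 6*sqrt(2)*z + 18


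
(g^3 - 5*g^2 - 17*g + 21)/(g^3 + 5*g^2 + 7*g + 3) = (g^2 - 8*g + 7)/(g^2 + 2*g + 1)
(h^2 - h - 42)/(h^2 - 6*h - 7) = (h + 6)/(h + 1)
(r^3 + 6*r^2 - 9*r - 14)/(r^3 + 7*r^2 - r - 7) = (r - 2)/(r - 1)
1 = 1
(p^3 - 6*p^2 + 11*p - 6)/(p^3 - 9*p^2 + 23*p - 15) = (p - 2)/(p - 5)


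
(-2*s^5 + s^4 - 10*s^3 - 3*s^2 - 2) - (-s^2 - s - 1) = -2*s^5 + s^4 - 10*s^3 - 2*s^2 + s - 1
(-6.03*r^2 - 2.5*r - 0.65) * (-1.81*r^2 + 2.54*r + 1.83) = 10.9143*r^4 - 10.7912*r^3 - 16.2084*r^2 - 6.226*r - 1.1895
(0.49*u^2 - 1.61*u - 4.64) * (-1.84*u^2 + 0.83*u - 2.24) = -0.9016*u^4 + 3.3691*u^3 + 6.1037*u^2 - 0.244799999999999*u + 10.3936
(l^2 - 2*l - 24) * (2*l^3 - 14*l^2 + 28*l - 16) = 2*l^5 - 18*l^4 + 8*l^3 + 264*l^2 - 640*l + 384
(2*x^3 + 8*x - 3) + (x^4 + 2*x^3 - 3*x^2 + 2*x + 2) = x^4 + 4*x^3 - 3*x^2 + 10*x - 1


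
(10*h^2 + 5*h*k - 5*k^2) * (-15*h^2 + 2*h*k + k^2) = -150*h^4 - 55*h^3*k + 95*h^2*k^2 - 5*h*k^3 - 5*k^4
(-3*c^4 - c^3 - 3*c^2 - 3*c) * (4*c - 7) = -12*c^5 + 17*c^4 - 5*c^3 + 9*c^2 + 21*c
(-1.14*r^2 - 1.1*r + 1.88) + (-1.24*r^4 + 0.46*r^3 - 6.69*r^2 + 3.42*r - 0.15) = -1.24*r^4 + 0.46*r^3 - 7.83*r^2 + 2.32*r + 1.73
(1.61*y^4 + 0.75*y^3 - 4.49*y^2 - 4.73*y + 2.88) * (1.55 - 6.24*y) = -10.0464*y^5 - 2.1845*y^4 + 29.1801*y^3 + 22.5557*y^2 - 25.3027*y + 4.464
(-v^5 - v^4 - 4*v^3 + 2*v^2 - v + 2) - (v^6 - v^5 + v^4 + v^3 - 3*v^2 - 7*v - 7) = -v^6 - 2*v^4 - 5*v^3 + 5*v^2 + 6*v + 9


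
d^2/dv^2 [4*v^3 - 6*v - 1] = 24*v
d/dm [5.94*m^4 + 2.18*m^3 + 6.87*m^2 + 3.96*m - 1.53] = 23.76*m^3 + 6.54*m^2 + 13.74*m + 3.96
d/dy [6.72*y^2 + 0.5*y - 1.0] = 13.44*y + 0.5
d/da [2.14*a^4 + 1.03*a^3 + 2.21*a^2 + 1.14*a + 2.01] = 8.56*a^3 + 3.09*a^2 + 4.42*a + 1.14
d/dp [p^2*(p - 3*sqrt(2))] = 3*p*(p - 2*sqrt(2))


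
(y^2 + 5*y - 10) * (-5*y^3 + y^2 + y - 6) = -5*y^5 - 24*y^4 + 56*y^3 - 11*y^2 - 40*y + 60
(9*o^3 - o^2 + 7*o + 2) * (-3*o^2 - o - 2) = -27*o^5 - 6*o^4 - 38*o^3 - 11*o^2 - 16*o - 4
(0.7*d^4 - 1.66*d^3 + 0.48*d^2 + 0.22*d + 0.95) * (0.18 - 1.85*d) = -1.295*d^5 + 3.197*d^4 - 1.1868*d^3 - 0.3206*d^2 - 1.7179*d + 0.171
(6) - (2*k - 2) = 8 - 2*k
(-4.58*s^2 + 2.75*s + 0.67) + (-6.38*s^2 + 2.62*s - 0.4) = -10.96*s^2 + 5.37*s + 0.27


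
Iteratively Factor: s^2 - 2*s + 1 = (s - 1)*(s - 1)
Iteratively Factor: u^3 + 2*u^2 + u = (u + 1)*(u^2 + u) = u*(u + 1)*(u + 1)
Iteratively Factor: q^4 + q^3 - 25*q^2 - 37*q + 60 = (q + 4)*(q^3 - 3*q^2 - 13*q + 15) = (q - 5)*(q + 4)*(q^2 + 2*q - 3) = (q - 5)*(q + 3)*(q + 4)*(q - 1)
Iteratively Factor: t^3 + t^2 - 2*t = (t - 1)*(t^2 + 2*t) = (t - 1)*(t + 2)*(t)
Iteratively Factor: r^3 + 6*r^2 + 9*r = (r)*(r^2 + 6*r + 9) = r*(r + 3)*(r + 3)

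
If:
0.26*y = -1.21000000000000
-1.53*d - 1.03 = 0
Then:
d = -0.67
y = -4.65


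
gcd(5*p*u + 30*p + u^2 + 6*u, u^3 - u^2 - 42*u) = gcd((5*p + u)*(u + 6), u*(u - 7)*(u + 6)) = u + 6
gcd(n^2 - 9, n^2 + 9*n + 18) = n + 3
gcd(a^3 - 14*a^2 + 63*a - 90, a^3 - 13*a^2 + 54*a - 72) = a^2 - 9*a + 18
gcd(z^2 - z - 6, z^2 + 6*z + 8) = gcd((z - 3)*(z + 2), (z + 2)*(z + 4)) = z + 2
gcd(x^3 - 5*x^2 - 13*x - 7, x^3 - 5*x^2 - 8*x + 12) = 1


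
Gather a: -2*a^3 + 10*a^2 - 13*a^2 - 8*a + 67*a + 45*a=-2*a^3 - 3*a^2 + 104*a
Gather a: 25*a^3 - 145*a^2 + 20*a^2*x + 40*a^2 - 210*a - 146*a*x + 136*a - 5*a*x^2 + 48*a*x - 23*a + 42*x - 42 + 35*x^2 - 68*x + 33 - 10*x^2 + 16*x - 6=25*a^3 + a^2*(20*x - 105) + a*(-5*x^2 - 98*x - 97) + 25*x^2 - 10*x - 15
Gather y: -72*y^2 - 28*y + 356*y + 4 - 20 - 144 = -72*y^2 + 328*y - 160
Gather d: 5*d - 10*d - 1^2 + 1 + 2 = 2 - 5*d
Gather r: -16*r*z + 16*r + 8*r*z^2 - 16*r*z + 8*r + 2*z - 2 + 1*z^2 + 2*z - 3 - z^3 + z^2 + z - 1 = r*(8*z^2 - 32*z + 24) - z^3 + 2*z^2 + 5*z - 6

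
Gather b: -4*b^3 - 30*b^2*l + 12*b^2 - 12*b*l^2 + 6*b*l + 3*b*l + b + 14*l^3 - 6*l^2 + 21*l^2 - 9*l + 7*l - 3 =-4*b^3 + b^2*(12 - 30*l) + b*(-12*l^2 + 9*l + 1) + 14*l^3 + 15*l^2 - 2*l - 3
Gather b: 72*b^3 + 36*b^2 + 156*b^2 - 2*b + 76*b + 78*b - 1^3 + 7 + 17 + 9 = 72*b^3 + 192*b^2 + 152*b + 32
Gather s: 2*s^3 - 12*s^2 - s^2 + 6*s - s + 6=2*s^3 - 13*s^2 + 5*s + 6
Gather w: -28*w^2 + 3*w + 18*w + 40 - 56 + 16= -28*w^2 + 21*w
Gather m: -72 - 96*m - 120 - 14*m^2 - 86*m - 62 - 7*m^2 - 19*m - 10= -21*m^2 - 201*m - 264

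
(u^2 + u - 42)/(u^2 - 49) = (u - 6)/(u - 7)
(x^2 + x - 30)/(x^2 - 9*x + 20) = (x + 6)/(x - 4)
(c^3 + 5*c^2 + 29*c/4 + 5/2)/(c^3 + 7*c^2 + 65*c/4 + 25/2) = (2*c + 1)/(2*c + 5)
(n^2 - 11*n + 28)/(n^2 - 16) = (n - 7)/(n + 4)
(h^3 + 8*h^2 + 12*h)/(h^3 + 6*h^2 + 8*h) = (h + 6)/(h + 4)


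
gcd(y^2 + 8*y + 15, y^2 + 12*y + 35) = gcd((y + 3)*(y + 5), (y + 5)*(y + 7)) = y + 5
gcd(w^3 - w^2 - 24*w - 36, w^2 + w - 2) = w + 2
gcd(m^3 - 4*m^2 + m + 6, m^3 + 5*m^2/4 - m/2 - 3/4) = m + 1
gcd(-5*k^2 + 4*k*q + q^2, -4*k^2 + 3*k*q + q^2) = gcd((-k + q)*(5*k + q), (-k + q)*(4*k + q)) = -k + q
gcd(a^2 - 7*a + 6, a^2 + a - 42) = a - 6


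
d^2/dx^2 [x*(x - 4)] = 2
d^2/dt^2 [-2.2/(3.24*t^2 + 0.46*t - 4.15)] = (46.18944*t^2 + 6.55776*t - 2.2*(6.48*t + 0.46)*(12.96*t + 0.92) - 59.1624)/(3.24*t^2 + 0.46*t - 4.15)^3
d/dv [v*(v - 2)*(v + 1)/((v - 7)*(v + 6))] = (v^4 - 2*v^3 - 123*v^2 + 84*v + 84)/(v^4 - 2*v^3 - 83*v^2 + 84*v + 1764)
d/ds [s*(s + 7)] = 2*s + 7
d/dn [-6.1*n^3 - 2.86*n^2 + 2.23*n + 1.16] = -18.3*n^2 - 5.72*n + 2.23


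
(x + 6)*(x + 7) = x^2 + 13*x + 42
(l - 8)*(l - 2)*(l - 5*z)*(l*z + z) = l^4*z - 5*l^3*z^2 - 9*l^3*z + 45*l^2*z^2 + 6*l^2*z - 30*l*z^2 + 16*l*z - 80*z^2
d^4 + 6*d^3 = d^3*(d + 6)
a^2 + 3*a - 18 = (a - 3)*(a + 6)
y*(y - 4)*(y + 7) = y^3 + 3*y^2 - 28*y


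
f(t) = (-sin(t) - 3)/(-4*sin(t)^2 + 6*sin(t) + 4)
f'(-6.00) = 0.23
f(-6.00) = -0.61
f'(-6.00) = 0.23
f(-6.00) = -0.61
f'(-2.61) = -4517.32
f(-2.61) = 36.00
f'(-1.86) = -0.32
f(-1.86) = 0.38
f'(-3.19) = -0.70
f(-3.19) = -0.71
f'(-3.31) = -0.41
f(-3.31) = -0.65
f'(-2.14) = -1.12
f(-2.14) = 0.55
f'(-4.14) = 0.13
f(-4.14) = -0.62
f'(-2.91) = -3.23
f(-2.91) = -1.15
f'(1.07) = -0.13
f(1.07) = -0.63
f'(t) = (8*sin(t)*cos(t) - 6*cos(t))*(-sin(t) - 3)/(-4*sin(t)^2 + 6*sin(t) + 4)^2 - cos(t)/(-4*sin(t)^2 + 6*sin(t) + 4)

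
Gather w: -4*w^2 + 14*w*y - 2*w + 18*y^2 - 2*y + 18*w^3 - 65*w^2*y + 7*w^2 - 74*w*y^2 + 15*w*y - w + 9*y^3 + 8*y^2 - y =18*w^3 + w^2*(3 - 65*y) + w*(-74*y^2 + 29*y - 3) + 9*y^3 + 26*y^2 - 3*y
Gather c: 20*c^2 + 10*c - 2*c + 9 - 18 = 20*c^2 + 8*c - 9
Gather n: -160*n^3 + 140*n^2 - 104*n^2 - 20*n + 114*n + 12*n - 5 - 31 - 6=-160*n^3 + 36*n^2 + 106*n - 42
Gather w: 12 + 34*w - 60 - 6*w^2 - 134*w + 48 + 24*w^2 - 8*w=18*w^2 - 108*w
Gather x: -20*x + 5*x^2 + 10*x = 5*x^2 - 10*x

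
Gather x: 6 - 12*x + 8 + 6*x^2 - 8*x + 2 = 6*x^2 - 20*x + 16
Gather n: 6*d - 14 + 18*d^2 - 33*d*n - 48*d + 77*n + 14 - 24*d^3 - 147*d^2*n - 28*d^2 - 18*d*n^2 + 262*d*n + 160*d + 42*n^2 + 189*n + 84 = -24*d^3 - 10*d^2 + 118*d + n^2*(42 - 18*d) + n*(-147*d^2 + 229*d + 266) + 84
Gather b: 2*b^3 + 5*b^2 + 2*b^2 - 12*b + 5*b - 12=2*b^3 + 7*b^2 - 7*b - 12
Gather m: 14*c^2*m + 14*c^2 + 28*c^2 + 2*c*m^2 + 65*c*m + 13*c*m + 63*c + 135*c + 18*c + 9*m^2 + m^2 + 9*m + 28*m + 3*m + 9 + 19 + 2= 42*c^2 + 216*c + m^2*(2*c + 10) + m*(14*c^2 + 78*c + 40) + 30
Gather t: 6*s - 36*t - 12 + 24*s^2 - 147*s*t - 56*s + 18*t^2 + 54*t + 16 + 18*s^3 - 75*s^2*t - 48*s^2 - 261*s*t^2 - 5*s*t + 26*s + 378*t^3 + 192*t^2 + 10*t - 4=18*s^3 - 24*s^2 - 24*s + 378*t^3 + t^2*(210 - 261*s) + t*(-75*s^2 - 152*s + 28)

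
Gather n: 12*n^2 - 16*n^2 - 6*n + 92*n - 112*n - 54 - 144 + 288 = -4*n^2 - 26*n + 90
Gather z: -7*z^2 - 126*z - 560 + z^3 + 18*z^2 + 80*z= z^3 + 11*z^2 - 46*z - 560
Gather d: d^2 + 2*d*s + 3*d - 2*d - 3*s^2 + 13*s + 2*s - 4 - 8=d^2 + d*(2*s + 1) - 3*s^2 + 15*s - 12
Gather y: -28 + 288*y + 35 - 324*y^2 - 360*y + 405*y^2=81*y^2 - 72*y + 7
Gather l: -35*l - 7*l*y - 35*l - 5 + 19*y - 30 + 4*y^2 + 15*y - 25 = l*(-7*y - 70) + 4*y^2 + 34*y - 60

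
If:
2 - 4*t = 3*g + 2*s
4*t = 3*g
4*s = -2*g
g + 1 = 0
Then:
No Solution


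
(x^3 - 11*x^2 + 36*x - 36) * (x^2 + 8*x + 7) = x^5 - 3*x^4 - 45*x^3 + 175*x^2 - 36*x - 252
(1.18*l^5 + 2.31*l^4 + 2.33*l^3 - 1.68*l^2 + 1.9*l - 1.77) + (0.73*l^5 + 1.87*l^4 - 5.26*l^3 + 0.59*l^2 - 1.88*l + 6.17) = 1.91*l^5 + 4.18*l^4 - 2.93*l^3 - 1.09*l^2 + 0.02*l + 4.4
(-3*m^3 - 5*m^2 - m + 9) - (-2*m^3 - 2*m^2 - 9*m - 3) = -m^3 - 3*m^2 + 8*m + 12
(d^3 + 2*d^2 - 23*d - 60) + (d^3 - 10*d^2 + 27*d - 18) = 2*d^3 - 8*d^2 + 4*d - 78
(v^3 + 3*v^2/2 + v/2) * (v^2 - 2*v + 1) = v^5 - v^4/2 - 3*v^3/2 + v^2/2 + v/2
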